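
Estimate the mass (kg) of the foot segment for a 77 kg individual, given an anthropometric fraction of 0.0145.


m_segment = body_mass * fraction
m_segment = 77 * 0.0145
m_segment = 1.1165


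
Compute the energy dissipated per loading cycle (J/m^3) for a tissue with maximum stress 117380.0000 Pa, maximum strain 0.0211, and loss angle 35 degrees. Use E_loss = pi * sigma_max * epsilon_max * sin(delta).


E_loss = pi * sigma_max * epsilon_max * sin(delta)
delta = 35 deg = 0.6109 rad
sin(delta) = 0.5736
E_loss = pi * 117380.0000 * 0.0211 * 0.5736
E_loss = 4462.9059


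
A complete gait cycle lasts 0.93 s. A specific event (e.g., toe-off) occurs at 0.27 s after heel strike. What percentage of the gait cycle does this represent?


pct = (event_time / cycle_time) * 100
pct = (0.27 / 0.93) * 100
ratio = 0.2903
pct = 29.0323


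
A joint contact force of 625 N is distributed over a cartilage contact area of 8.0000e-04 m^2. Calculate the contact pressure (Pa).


P = F / A
P = 625 / 8.0000e-04
P = 781250.0000


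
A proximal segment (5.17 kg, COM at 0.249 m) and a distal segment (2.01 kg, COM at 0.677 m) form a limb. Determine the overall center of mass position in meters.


COM = (m1*x1 + m2*x2) / (m1 + m2)
COM = (5.17*0.249 + 2.01*0.677) / (5.17 + 2.01)
Numerator = 2.6481
Denominator = 7.1800
COM = 0.3688


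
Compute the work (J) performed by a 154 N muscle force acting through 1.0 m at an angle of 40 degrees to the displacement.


W = F * d * cos(theta)
theta = 40 deg = 0.6981 rad
cos(theta) = 0.7660
W = 154 * 1.0 * 0.7660
W = 117.9708


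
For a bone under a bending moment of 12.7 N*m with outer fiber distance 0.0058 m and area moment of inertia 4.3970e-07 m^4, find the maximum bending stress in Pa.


sigma = M * c / I
sigma = 12.7 * 0.0058 / 4.3970e-07
M * c = 0.0737
sigma = 167523.3113


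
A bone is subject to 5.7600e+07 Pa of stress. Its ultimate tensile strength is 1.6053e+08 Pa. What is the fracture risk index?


FRI = applied / ultimate
FRI = 5.7600e+07 / 1.6053e+08
FRI = 0.3588


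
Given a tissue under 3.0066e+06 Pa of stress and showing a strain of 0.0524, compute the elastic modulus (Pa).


E = stress / strain
E = 3.0066e+06 / 0.0524
E = 5.7378e+07


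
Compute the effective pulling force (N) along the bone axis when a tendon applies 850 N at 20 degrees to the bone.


F_eff = F_tendon * cos(theta)
theta = 20 deg = 0.3491 rad
cos(theta) = 0.9397
F_eff = 850 * 0.9397
F_eff = 798.7387


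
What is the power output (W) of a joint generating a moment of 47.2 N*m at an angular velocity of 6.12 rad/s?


P = M * omega
P = 47.2 * 6.12
P = 288.8640


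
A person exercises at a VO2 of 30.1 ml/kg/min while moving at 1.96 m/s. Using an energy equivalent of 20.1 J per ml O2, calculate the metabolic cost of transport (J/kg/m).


Power per kg = VO2 * 20.1 / 60
Power per kg = 30.1 * 20.1 / 60 = 10.0835 W/kg
Cost = power_per_kg / speed
Cost = 10.0835 / 1.96
Cost = 5.1446


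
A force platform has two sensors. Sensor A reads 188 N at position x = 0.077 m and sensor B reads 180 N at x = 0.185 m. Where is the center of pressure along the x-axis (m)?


COP_x = (F1*x1 + F2*x2) / (F1 + F2)
COP_x = (188*0.077 + 180*0.185) / (188 + 180)
Numerator = 47.7760
Denominator = 368
COP_x = 0.1298


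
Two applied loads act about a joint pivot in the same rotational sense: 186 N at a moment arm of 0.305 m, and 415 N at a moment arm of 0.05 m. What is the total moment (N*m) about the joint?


M = F1 * d1 + F2 * d2
M = 186 * 0.305 + 415 * 0.05
M = 56.7300 + 20.7500
M = 77.4800


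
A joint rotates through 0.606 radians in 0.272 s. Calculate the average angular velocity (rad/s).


omega = delta_theta / delta_t
omega = 0.606 / 0.272
omega = 2.2279


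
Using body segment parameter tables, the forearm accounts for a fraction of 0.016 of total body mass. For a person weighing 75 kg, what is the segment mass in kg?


m_segment = body_mass * fraction
m_segment = 75 * 0.016
m_segment = 1.2000


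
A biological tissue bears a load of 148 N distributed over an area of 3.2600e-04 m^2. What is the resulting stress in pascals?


stress = F / A
stress = 148 / 3.2600e-04
stress = 453987.7301


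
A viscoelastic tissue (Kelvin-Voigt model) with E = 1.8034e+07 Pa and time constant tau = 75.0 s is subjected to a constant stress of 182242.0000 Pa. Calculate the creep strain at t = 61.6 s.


epsilon(t) = (sigma/E) * (1 - exp(-t/tau))
sigma/E = 182242.0000 / 1.8034e+07 = 0.0101
exp(-t/tau) = exp(-61.6 / 75.0) = 0.4398
epsilon = 0.0101 * (1 - 0.4398)
epsilon = 0.0057


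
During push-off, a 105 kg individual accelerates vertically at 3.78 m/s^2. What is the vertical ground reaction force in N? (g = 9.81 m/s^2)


GRF = m * (g + a)
GRF = 105 * (9.81 + 3.78)
GRF = 105 * 13.5900
GRF = 1426.9500


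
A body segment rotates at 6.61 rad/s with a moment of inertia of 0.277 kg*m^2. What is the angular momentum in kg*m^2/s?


L = I * omega
L = 0.277 * 6.61
L = 1.8310


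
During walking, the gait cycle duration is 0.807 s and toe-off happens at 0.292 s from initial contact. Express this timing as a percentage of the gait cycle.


pct = (event_time / cycle_time) * 100
pct = (0.292 / 0.807) * 100
ratio = 0.3618
pct = 36.1834


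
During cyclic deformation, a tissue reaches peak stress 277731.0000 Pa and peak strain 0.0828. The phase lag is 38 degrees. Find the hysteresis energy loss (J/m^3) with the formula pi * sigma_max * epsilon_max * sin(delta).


E_loss = pi * sigma_max * epsilon_max * sin(delta)
delta = 38 deg = 0.6632 rad
sin(delta) = 0.6157
E_loss = pi * 277731.0000 * 0.0828 * 0.6157
E_loss = 44478.1327


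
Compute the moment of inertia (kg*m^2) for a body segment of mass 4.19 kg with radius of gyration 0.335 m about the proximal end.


I = m * k^2
I = 4.19 * 0.335^2
k^2 = 0.1122
I = 0.4702


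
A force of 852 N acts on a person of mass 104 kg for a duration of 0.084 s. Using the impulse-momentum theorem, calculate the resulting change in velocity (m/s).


J = F * dt = 852 * 0.084 = 71.5680 N*s
delta_v = J / m
delta_v = 71.5680 / 104
delta_v = 0.6882


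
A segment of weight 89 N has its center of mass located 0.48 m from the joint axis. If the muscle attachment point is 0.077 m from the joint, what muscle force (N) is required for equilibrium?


F_muscle = W * d_load / d_muscle
F_muscle = 89 * 0.48 / 0.077
Numerator = 42.7200
F_muscle = 554.8052


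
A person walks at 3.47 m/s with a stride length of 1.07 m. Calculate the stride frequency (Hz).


f = v / stride_length
f = 3.47 / 1.07
f = 3.2430


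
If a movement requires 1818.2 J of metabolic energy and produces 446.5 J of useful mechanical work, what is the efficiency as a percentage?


eta = (W_mech / E_meta) * 100
eta = (446.5 / 1818.2) * 100
ratio = 0.2456
eta = 24.5573


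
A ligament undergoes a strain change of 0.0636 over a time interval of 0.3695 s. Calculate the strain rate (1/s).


strain_rate = delta_strain / delta_t
strain_rate = 0.0636 / 0.3695
strain_rate = 0.1721


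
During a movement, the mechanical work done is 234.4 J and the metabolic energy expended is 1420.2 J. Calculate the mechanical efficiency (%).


eta = (W_mech / E_meta) * 100
eta = (234.4 / 1420.2) * 100
ratio = 0.1650
eta = 16.5047


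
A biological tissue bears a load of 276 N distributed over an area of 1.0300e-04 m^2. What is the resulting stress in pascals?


stress = F / A
stress = 276 / 1.0300e-04
stress = 2.6796e+06


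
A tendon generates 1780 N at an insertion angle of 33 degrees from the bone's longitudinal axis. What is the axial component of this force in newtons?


F_eff = F_tendon * cos(theta)
theta = 33 deg = 0.5760 rad
cos(theta) = 0.8387
F_eff = 1780 * 0.8387
F_eff = 1492.8336


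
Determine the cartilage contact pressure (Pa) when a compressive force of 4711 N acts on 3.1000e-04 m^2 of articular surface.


P = F / A
P = 4711 / 3.1000e-04
P = 1.5197e+07


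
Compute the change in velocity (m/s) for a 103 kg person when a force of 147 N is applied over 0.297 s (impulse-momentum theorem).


J = F * dt = 147 * 0.297 = 43.6590 N*s
delta_v = J / m
delta_v = 43.6590 / 103
delta_v = 0.4239


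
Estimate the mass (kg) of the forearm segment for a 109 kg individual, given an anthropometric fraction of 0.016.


m_segment = body_mass * fraction
m_segment = 109 * 0.016
m_segment = 1.7440


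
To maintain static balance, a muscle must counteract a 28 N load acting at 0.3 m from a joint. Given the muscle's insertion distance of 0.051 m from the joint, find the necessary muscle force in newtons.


F_muscle = W * d_load / d_muscle
F_muscle = 28 * 0.3 / 0.051
Numerator = 8.4000
F_muscle = 164.7059


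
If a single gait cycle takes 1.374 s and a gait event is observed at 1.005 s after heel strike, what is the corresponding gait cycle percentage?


pct = (event_time / cycle_time) * 100
pct = (1.005 / 1.374) * 100
ratio = 0.7314
pct = 73.1441


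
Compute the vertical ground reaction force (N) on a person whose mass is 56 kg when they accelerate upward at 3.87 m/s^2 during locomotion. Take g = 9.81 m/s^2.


GRF = m * (g + a)
GRF = 56 * (9.81 + 3.87)
GRF = 56 * 13.6800
GRF = 766.0800


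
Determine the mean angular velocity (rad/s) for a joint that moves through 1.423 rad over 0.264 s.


omega = delta_theta / delta_t
omega = 1.423 / 0.264
omega = 5.3902


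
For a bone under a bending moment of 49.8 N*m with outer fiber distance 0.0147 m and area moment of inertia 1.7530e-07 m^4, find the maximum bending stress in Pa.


sigma = M * c / I
sigma = 49.8 * 0.0147 / 1.7530e-07
M * c = 0.7321
sigma = 4.1760e+06


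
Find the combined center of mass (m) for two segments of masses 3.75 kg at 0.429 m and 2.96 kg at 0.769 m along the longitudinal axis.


COM = (m1*x1 + m2*x2) / (m1 + m2)
COM = (3.75*0.429 + 2.96*0.769) / (3.75 + 2.96)
Numerator = 3.8850
Denominator = 6.7100
COM = 0.5790


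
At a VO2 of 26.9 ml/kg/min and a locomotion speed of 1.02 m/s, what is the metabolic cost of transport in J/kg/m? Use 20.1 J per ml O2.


Power per kg = VO2 * 20.1 / 60
Power per kg = 26.9 * 20.1 / 60 = 9.0115 W/kg
Cost = power_per_kg / speed
Cost = 9.0115 / 1.02
Cost = 8.8348


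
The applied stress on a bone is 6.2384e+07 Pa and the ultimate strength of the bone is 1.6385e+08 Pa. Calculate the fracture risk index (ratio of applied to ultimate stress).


FRI = applied / ultimate
FRI = 6.2384e+07 / 1.6385e+08
FRI = 0.3807


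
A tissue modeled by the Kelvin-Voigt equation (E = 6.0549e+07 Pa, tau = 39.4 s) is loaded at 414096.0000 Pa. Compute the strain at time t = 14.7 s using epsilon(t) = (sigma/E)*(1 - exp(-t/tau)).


epsilon(t) = (sigma/E) * (1 - exp(-t/tau))
sigma/E = 414096.0000 / 6.0549e+07 = 0.0068
exp(-t/tau) = exp(-14.7 / 39.4) = 0.6886
epsilon = 0.0068 * (1 - 0.6886)
epsilon = 0.0021


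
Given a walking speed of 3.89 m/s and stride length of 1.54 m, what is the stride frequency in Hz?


f = v / stride_length
f = 3.89 / 1.54
f = 2.5260


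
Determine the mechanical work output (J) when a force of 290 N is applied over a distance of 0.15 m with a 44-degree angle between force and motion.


W = F * d * cos(theta)
theta = 44 deg = 0.7679 rad
cos(theta) = 0.7193
W = 290 * 0.15 * 0.7193
W = 31.2913


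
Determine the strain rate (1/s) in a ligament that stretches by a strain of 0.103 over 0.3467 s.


strain_rate = delta_strain / delta_t
strain_rate = 0.103 / 0.3467
strain_rate = 0.2971


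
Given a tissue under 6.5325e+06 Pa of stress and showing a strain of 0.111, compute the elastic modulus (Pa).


E = stress / strain
E = 6.5325e+06 / 0.111
E = 5.8851e+07


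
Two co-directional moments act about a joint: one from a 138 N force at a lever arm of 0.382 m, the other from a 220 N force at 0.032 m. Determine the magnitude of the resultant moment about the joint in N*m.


M = F1 * d1 + F2 * d2
M = 138 * 0.382 + 220 * 0.032
M = 52.7160 + 7.0400
M = 59.7560


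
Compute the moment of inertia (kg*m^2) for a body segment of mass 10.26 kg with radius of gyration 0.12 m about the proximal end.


I = m * k^2
I = 10.26 * 0.12^2
k^2 = 0.0144
I = 0.1477


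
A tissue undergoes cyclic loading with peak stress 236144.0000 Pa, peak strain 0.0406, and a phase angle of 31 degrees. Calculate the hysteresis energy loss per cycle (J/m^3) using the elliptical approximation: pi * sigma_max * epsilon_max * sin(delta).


E_loss = pi * sigma_max * epsilon_max * sin(delta)
delta = 31 deg = 0.5411 rad
sin(delta) = 0.5150
E_loss = pi * 236144.0000 * 0.0406 * 0.5150
E_loss = 15512.8702


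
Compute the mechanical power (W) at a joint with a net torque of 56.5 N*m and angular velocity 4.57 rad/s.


P = M * omega
P = 56.5 * 4.57
P = 258.2050


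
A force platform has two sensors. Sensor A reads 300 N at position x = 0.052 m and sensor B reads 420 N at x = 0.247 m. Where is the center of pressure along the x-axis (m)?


COP_x = (F1*x1 + F2*x2) / (F1 + F2)
COP_x = (300*0.052 + 420*0.247) / (300 + 420)
Numerator = 119.3400
Denominator = 720
COP_x = 0.1657


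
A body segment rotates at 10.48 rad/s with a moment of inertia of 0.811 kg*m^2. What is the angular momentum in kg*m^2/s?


L = I * omega
L = 0.811 * 10.48
L = 8.4993


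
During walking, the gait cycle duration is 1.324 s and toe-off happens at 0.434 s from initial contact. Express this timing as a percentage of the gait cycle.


pct = (event_time / cycle_time) * 100
pct = (0.434 / 1.324) * 100
ratio = 0.3278
pct = 32.7795


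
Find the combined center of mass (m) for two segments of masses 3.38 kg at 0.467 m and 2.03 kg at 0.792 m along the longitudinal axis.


COM = (m1*x1 + m2*x2) / (m1 + m2)
COM = (3.38*0.467 + 2.03*0.792) / (3.38 + 2.03)
Numerator = 3.1862
Denominator = 5.4100
COM = 0.5890


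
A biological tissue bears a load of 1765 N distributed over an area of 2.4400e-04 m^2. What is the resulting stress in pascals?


stress = F / A
stress = 1765 / 2.4400e-04
stress = 7.2336e+06


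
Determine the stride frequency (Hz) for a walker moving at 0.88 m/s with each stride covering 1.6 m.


f = v / stride_length
f = 0.88 / 1.6
f = 0.5500


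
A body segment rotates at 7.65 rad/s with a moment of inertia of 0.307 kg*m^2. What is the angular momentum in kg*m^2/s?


L = I * omega
L = 0.307 * 7.65
L = 2.3485


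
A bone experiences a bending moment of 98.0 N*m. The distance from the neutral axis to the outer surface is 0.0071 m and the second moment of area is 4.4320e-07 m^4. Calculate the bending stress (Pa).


sigma = M * c / I
sigma = 98.0 * 0.0071 / 4.4320e-07
M * c = 0.6958
sigma = 1.5699e+06


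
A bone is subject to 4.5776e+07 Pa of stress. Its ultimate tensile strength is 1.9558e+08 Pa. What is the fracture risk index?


FRI = applied / ultimate
FRI = 4.5776e+07 / 1.9558e+08
FRI = 0.2341


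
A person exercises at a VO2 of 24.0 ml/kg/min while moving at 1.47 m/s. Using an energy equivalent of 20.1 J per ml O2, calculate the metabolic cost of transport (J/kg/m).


Power per kg = VO2 * 20.1 / 60
Power per kg = 24.0 * 20.1 / 60 = 8.0400 W/kg
Cost = power_per_kg / speed
Cost = 8.0400 / 1.47
Cost = 5.4694


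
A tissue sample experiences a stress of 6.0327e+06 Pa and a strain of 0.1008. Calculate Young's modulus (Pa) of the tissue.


E = stress / strain
E = 6.0327e+06 / 0.1008
E = 5.9848e+07


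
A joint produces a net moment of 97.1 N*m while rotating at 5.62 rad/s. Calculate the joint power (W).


P = M * omega
P = 97.1 * 5.62
P = 545.7020


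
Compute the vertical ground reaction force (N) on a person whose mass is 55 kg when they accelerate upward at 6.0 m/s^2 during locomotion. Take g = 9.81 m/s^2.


GRF = m * (g + a)
GRF = 55 * (9.81 + 6.0)
GRF = 55 * 15.8100
GRF = 869.5500


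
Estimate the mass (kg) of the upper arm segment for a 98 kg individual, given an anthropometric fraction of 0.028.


m_segment = body_mass * fraction
m_segment = 98 * 0.028
m_segment = 2.7440


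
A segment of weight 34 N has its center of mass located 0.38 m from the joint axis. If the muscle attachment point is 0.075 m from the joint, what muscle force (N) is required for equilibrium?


F_muscle = W * d_load / d_muscle
F_muscle = 34 * 0.38 / 0.075
Numerator = 12.9200
F_muscle = 172.2667


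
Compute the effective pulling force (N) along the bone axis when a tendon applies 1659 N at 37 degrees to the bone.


F_eff = F_tendon * cos(theta)
theta = 37 deg = 0.6458 rad
cos(theta) = 0.7986
F_eff = 1659 * 0.7986
F_eff = 1324.9363


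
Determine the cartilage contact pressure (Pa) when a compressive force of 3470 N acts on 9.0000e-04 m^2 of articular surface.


P = F / A
P = 3470 / 9.0000e-04
P = 3.8556e+06


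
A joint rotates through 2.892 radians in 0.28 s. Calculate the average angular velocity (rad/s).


omega = delta_theta / delta_t
omega = 2.892 / 0.28
omega = 10.3286


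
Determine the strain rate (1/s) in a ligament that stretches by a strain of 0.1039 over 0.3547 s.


strain_rate = delta_strain / delta_t
strain_rate = 0.1039 / 0.3547
strain_rate = 0.2929


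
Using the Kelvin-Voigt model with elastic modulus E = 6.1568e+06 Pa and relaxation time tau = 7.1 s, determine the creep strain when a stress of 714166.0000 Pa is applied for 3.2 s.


epsilon(t) = (sigma/E) * (1 - exp(-t/tau))
sigma/E = 714166.0000 / 6.1568e+06 = 0.1160
exp(-t/tau) = exp(-3.2 / 7.1) = 0.6372
epsilon = 0.1160 * (1 - 0.6372)
epsilon = 0.0421


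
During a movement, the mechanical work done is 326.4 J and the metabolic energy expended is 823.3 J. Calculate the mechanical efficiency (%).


eta = (W_mech / E_meta) * 100
eta = (326.4 / 823.3) * 100
ratio = 0.3965
eta = 39.6453


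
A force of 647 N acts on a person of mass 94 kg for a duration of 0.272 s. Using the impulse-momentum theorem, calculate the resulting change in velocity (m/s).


J = F * dt = 647 * 0.272 = 175.9840 N*s
delta_v = J / m
delta_v = 175.9840 / 94
delta_v = 1.8722


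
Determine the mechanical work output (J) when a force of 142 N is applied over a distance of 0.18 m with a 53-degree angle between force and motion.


W = F * d * cos(theta)
theta = 53 deg = 0.9250 rad
cos(theta) = 0.6018
W = 142 * 0.18 * 0.6018
W = 15.3824


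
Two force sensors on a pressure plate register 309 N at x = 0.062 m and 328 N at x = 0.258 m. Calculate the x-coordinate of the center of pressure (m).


COP_x = (F1*x1 + F2*x2) / (F1 + F2)
COP_x = (309*0.062 + 328*0.258) / (309 + 328)
Numerator = 103.7820
Denominator = 637
COP_x = 0.1629


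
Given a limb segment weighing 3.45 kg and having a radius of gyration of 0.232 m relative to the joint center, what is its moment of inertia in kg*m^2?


I = m * k^2
I = 3.45 * 0.232^2
k^2 = 0.0538
I = 0.1857


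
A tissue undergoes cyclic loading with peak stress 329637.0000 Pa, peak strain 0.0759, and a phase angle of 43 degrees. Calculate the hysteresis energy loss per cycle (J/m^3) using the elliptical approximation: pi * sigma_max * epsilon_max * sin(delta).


E_loss = pi * sigma_max * epsilon_max * sin(delta)
delta = 43 deg = 0.7505 rad
sin(delta) = 0.6820
E_loss = pi * 329637.0000 * 0.0759 * 0.6820
E_loss = 53605.6951


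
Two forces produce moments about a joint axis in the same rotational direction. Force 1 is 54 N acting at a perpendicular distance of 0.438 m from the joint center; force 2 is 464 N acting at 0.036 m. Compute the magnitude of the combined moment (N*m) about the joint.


M = F1 * d1 + F2 * d2
M = 54 * 0.438 + 464 * 0.036
M = 23.6520 + 16.7040
M = 40.3560


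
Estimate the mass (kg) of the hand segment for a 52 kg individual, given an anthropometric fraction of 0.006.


m_segment = body_mass * fraction
m_segment = 52 * 0.006
m_segment = 0.3120


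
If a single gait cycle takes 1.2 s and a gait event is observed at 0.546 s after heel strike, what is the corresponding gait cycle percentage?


pct = (event_time / cycle_time) * 100
pct = (0.546 / 1.2) * 100
ratio = 0.4550
pct = 45.5000


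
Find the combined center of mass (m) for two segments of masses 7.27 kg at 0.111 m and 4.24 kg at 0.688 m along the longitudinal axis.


COM = (m1*x1 + m2*x2) / (m1 + m2)
COM = (7.27*0.111 + 4.24*0.688) / (7.27 + 4.24)
Numerator = 3.7241
Denominator = 11.5100
COM = 0.3236


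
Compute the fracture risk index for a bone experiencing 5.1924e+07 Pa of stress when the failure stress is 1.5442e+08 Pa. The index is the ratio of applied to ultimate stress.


FRI = applied / ultimate
FRI = 5.1924e+07 / 1.5442e+08
FRI = 0.3363


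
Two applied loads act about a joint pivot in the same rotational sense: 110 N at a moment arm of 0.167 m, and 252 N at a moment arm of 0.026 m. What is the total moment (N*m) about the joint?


M = F1 * d1 + F2 * d2
M = 110 * 0.167 + 252 * 0.026
M = 18.3700 + 6.5520
M = 24.9220


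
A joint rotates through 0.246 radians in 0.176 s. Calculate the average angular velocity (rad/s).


omega = delta_theta / delta_t
omega = 0.246 / 0.176
omega = 1.3977


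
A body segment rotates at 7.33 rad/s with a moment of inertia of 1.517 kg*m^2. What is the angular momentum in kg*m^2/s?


L = I * omega
L = 1.517 * 7.33
L = 11.1196


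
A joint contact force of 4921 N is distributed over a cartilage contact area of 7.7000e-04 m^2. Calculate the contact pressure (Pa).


P = F / A
P = 4921 / 7.7000e-04
P = 6.3909e+06


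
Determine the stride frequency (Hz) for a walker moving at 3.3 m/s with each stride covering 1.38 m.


f = v / stride_length
f = 3.3 / 1.38
f = 2.3913


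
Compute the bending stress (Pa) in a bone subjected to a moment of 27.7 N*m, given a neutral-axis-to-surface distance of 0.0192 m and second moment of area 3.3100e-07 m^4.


sigma = M * c / I
sigma = 27.7 * 0.0192 / 3.3100e-07
M * c = 0.5318
sigma = 1.6068e+06


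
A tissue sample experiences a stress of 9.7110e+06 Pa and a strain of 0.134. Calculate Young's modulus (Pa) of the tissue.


E = stress / strain
E = 9.7110e+06 / 0.134
E = 7.2470e+07


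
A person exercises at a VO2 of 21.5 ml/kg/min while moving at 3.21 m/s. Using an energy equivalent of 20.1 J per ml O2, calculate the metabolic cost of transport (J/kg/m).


Power per kg = VO2 * 20.1 / 60
Power per kg = 21.5 * 20.1 / 60 = 7.2025 W/kg
Cost = power_per_kg / speed
Cost = 7.2025 / 3.21
Cost = 2.2438


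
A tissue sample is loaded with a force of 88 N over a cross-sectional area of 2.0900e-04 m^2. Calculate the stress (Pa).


stress = F / A
stress = 88 / 2.0900e-04
stress = 421052.6316


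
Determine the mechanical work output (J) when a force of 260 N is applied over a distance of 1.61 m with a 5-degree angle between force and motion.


W = F * d * cos(theta)
theta = 5 deg = 0.0873 rad
cos(theta) = 0.9962
W = 260 * 1.61 * 0.9962
W = 417.0071


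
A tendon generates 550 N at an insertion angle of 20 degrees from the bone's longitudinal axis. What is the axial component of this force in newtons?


F_eff = F_tendon * cos(theta)
theta = 20 deg = 0.3491 rad
cos(theta) = 0.9397
F_eff = 550 * 0.9397
F_eff = 516.8309


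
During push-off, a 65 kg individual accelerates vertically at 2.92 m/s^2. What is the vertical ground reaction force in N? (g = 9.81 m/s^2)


GRF = m * (g + a)
GRF = 65 * (9.81 + 2.92)
GRF = 65 * 12.7300
GRF = 827.4500


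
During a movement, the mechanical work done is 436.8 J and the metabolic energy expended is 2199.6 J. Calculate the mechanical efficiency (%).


eta = (W_mech / E_meta) * 100
eta = (436.8 / 2199.6) * 100
ratio = 0.1986
eta = 19.8582


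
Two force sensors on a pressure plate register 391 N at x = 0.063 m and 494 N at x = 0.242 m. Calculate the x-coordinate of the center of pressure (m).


COP_x = (F1*x1 + F2*x2) / (F1 + F2)
COP_x = (391*0.063 + 494*0.242) / (391 + 494)
Numerator = 144.1810
Denominator = 885
COP_x = 0.1629


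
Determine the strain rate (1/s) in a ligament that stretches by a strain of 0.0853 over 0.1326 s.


strain_rate = delta_strain / delta_t
strain_rate = 0.0853 / 0.1326
strain_rate = 0.6433


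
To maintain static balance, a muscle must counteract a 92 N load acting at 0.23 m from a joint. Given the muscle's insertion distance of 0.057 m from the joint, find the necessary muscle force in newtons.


F_muscle = W * d_load / d_muscle
F_muscle = 92 * 0.23 / 0.057
Numerator = 21.1600
F_muscle = 371.2281


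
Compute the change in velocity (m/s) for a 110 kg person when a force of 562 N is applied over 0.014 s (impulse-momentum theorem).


J = F * dt = 562 * 0.014 = 7.8680 N*s
delta_v = J / m
delta_v = 7.8680 / 110
delta_v = 0.0715


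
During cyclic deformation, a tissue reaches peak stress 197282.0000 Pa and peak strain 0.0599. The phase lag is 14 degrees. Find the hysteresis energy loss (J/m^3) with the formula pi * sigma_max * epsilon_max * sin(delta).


E_loss = pi * sigma_max * epsilon_max * sin(delta)
delta = 14 deg = 0.2443 rad
sin(delta) = 0.2419
E_loss = pi * 197282.0000 * 0.0599 * 0.2419
E_loss = 8981.3027


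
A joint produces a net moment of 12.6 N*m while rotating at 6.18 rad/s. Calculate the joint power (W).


P = M * omega
P = 12.6 * 6.18
P = 77.8680


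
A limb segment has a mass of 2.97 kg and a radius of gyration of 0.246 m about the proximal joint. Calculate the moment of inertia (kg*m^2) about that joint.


I = m * k^2
I = 2.97 * 0.246^2
k^2 = 0.0605
I = 0.1797


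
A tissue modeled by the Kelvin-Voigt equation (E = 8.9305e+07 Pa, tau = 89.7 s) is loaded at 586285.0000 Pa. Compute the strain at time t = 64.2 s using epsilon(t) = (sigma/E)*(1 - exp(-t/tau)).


epsilon(t) = (sigma/E) * (1 - exp(-t/tau))
sigma/E = 586285.0000 / 8.9305e+07 = 0.0066
exp(-t/tau) = exp(-64.2 / 89.7) = 0.4888
epsilon = 0.0066 * (1 - 0.4888)
epsilon = 0.0034


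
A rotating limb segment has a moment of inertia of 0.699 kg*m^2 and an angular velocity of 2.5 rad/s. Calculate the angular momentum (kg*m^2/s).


L = I * omega
L = 0.699 * 2.5
L = 1.7475


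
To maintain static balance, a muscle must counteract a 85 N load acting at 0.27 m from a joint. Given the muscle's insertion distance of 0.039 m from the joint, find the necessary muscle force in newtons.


F_muscle = W * d_load / d_muscle
F_muscle = 85 * 0.27 / 0.039
Numerator = 22.9500
F_muscle = 588.4615


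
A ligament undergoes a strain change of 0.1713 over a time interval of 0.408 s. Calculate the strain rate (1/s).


strain_rate = delta_strain / delta_t
strain_rate = 0.1713 / 0.408
strain_rate = 0.4199


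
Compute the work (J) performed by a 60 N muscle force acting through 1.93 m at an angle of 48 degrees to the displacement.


W = F * d * cos(theta)
theta = 48 deg = 0.8378 rad
cos(theta) = 0.6691
W = 60 * 1.93 * 0.6691
W = 77.4853


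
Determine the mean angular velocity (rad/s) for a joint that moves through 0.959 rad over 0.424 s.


omega = delta_theta / delta_t
omega = 0.959 / 0.424
omega = 2.2618


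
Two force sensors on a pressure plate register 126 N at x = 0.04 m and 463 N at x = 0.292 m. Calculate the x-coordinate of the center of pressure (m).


COP_x = (F1*x1 + F2*x2) / (F1 + F2)
COP_x = (126*0.04 + 463*0.292) / (126 + 463)
Numerator = 140.2360
Denominator = 589
COP_x = 0.2381


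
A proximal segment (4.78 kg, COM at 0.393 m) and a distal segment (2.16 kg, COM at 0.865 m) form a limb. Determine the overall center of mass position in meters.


COM = (m1*x1 + m2*x2) / (m1 + m2)
COM = (4.78*0.393 + 2.16*0.865) / (4.78 + 2.16)
Numerator = 3.7469
Denominator = 6.9400
COM = 0.5399


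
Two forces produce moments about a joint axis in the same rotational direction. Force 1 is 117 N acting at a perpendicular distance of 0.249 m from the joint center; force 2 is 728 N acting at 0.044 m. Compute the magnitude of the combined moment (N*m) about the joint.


M = F1 * d1 + F2 * d2
M = 117 * 0.249 + 728 * 0.044
M = 29.1330 + 32.0320
M = 61.1650


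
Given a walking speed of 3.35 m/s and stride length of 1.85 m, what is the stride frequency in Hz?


f = v / stride_length
f = 3.35 / 1.85
f = 1.8108


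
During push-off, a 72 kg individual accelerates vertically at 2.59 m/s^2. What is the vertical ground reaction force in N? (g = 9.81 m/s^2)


GRF = m * (g + a)
GRF = 72 * (9.81 + 2.59)
GRF = 72 * 12.4000
GRF = 892.8000


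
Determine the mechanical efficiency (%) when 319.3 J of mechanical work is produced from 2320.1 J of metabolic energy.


eta = (W_mech / E_meta) * 100
eta = (319.3 / 2320.1) * 100
ratio = 0.1376
eta = 13.7623


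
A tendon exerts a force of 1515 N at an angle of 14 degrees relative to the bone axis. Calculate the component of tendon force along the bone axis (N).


F_eff = F_tendon * cos(theta)
theta = 14 deg = 0.2443 rad
cos(theta) = 0.9703
F_eff = 1515 * 0.9703
F_eff = 1469.9980


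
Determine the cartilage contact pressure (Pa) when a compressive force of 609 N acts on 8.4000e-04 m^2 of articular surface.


P = F / A
P = 609 / 8.4000e-04
P = 725000.0000


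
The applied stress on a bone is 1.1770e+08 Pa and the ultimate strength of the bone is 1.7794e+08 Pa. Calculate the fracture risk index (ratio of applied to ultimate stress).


FRI = applied / ultimate
FRI = 1.1770e+08 / 1.7794e+08
FRI = 0.6615


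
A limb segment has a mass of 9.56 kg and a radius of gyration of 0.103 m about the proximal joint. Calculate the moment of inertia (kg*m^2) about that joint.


I = m * k^2
I = 9.56 * 0.103^2
k^2 = 0.0106
I = 0.1014


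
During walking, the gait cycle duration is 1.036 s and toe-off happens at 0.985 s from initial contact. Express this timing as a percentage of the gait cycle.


pct = (event_time / cycle_time) * 100
pct = (0.985 / 1.036) * 100
ratio = 0.9508
pct = 95.0772


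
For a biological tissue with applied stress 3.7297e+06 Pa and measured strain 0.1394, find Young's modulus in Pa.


E = stress / strain
E = 3.7297e+06 / 0.1394
E = 2.6755e+07


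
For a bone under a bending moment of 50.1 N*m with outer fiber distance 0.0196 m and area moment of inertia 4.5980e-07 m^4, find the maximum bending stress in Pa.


sigma = M * c / I
sigma = 50.1 * 0.0196 / 4.5980e-07
M * c = 0.9820
sigma = 2.1356e+06


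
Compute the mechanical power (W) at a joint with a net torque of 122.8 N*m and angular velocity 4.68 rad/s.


P = M * omega
P = 122.8 * 4.68
P = 574.7040


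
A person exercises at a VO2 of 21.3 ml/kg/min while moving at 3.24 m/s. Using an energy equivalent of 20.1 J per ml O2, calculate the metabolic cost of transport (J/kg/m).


Power per kg = VO2 * 20.1 / 60
Power per kg = 21.3 * 20.1 / 60 = 7.1355 W/kg
Cost = power_per_kg / speed
Cost = 7.1355 / 3.24
Cost = 2.2023


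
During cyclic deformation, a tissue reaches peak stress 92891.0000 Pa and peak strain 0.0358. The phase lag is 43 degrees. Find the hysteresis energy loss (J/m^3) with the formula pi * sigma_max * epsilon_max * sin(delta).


E_loss = pi * sigma_max * epsilon_max * sin(delta)
delta = 43 deg = 0.7505 rad
sin(delta) = 0.6820
E_loss = pi * 92891.0000 * 0.0358 * 0.6820
E_loss = 7125.0820


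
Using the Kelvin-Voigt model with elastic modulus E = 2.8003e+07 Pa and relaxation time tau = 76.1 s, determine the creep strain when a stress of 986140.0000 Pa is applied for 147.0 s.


epsilon(t) = (sigma/E) * (1 - exp(-t/tau))
sigma/E = 986140.0000 / 2.8003e+07 = 0.0352
exp(-t/tau) = exp(-147.0 / 76.1) = 0.1449
epsilon = 0.0352 * (1 - 0.1449)
epsilon = 0.0301


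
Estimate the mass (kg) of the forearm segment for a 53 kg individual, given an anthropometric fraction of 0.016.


m_segment = body_mass * fraction
m_segment = 53 * 0.016
m_segment = 0.8480


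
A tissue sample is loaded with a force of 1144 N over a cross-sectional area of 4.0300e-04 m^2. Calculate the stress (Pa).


stress = F / A
stress = 1144 / 4.0300e-04
stress = 2.8387e+06


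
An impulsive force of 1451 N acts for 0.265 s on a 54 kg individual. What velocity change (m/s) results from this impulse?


J = F * dt = 1451 * 0.265 = 384.5150 N*s
delta_v = J / m
delta_v = 384.5150 / 54
delta_v = 7.1206


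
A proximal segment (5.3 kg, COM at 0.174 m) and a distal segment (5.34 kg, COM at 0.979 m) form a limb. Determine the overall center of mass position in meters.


COM = (m1*x1 + m2*x2) / (m1 + m2)
COM = (5.3*0.174 + 5.34*0.979) / (5.3 + 5.34)
Numerator = 6.1501
Denominator = 10.6400
COM = 0.5780


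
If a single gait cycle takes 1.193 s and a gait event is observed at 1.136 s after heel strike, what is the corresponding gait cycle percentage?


pct = (event_time / cycle_time) * 100
pct = (1.136 / 1.193) * 100
ratio = 0.9522
pct = 95.2221


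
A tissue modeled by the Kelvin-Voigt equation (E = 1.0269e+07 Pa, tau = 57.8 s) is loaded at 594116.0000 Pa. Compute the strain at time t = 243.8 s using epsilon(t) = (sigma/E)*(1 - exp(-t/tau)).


epsilon(t) = (sigma/E) * (1 - exp(-t/tau))
sigma/E = 594116.0000 / 1.0269e+07 = 0.0579
exp(-t/tau) = exp(-243.8 / 57.8) = 0.0147
epsilon = 0.0579 * (1 - 0.0147)
epsilon = 0.0570


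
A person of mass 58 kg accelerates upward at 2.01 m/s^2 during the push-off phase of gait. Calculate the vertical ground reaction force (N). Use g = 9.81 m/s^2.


GRF = m * (g + a)
GRF = 58 * (9.81 + 2.01)
GRF = 58 * 11.8200
GRF = 685.5600


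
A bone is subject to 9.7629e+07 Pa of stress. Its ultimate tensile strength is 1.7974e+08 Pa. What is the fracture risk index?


FRI = applied / ultimate
FRI = 9.7629e+07 / 1.7974e+08
FRI = 0.5432


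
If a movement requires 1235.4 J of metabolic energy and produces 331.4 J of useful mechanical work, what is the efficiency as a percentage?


eta = (W_mech / E_meta) * 100
eta = (331.4 / 1235.4) * 100
ratio = 0.2683
eta = 26.8253


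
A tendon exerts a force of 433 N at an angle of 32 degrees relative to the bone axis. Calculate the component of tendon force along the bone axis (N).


F_eff = F_tendon * cos(theta)
theta = 32 deg = 0.5585 rad
cos(theta) = 0.8480
F_eff = 433 * 0.8480
F_eff = 367.2048


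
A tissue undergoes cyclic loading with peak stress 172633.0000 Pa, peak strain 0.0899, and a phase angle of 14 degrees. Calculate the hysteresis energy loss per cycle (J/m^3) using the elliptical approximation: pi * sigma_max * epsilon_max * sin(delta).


E_loss = pi * sigma_max * epsilon_max * sin(delta)
delta = 14 deg = 0.2443 rad
sin(delta) = 0.2419
E_loss = pi * 172633.0000 * 0.0899 * 0.2419
E_loss = 11795.2883


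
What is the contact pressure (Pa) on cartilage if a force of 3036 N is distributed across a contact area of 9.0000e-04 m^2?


P = F / A
P = 3036 / 9.0000e-04
P = 3.3733e+06


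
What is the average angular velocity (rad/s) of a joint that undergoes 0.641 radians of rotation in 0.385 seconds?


omega = delta_theta / delta_t
omega = 0.641 / 0.385
omega = 1.6649


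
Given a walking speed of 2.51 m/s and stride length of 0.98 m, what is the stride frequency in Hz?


f = v / stride_length
f = 2.51 / 0.98
f = 2.5612


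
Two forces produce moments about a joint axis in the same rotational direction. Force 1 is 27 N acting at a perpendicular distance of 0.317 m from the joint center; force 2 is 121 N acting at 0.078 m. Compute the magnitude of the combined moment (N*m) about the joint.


M = F1 * d1 + F2 * d2
M = 27 * 0.317 + 121 * 0.078
M = 8.5590 + 9.4380
M = 17.9970


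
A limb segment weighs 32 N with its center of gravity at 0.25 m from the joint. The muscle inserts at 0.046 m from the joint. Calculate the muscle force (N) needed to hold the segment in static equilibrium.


F_muscle = W * d_load / d_muscle
F_muscle = 32 * 0.25 / 0.046
Numerator = 8.0000
F_muscle = 173.9130


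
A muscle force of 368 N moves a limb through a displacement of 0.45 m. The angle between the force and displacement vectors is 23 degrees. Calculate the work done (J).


W = F * d * cos(theta)
theta = 23 deg = 0.4014 rad
cos(theta) = 0.9205
W = 368 * 0.45 * 0.9205
W = 152.4356


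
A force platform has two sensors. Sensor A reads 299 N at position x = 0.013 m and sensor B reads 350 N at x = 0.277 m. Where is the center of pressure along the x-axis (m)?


COP_x = (F1*x1 + F2*x2) / (F1 + F2)
COP_x = (299*0.013 + 350*0.277) / (299 + 350)
Numerator = 100.8370
Denominator = 649
COP_x = 0.1554


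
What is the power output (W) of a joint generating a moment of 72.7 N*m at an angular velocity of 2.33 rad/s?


P = M * omega
P = 72.7 * 2.33
P = 169.3910


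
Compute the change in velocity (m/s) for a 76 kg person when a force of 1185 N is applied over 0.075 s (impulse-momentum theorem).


J = F * dt = 1185 * 0.075 = 88.8750 N*s
delta_v = J / m
delta_v = 88.8750 / 76
delta_v = 1.1694


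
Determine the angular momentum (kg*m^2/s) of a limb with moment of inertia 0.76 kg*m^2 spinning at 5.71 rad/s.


L = I * omega
L = 0.76 * 5.71
L = 4.3396


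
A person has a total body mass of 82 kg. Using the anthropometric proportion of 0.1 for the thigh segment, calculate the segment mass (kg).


m_segment = body_mass * fraction
m_segment = 82 * 0.1
m_segment = 8.2000


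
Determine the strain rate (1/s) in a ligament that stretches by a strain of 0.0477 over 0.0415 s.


strain_rate = delta_strain / delta_t
strain_rate = 0.0477 / 0.0415
strain_rate = 1.1494


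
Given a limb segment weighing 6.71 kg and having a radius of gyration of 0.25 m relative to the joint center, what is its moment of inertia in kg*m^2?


I = m * k^2
I = 6.71 * 0.25^2
k^2 = 0.0625
I = 0.4194


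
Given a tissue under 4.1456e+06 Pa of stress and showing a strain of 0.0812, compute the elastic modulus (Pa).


E = stress / strain
E = 4.1456e+06 / 0.0812
E = 5.1054e+07


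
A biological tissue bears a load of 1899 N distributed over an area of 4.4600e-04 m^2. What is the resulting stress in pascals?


stress = F / A
stress = 1899 / 4.4600e-04
stress = 4.2578e+06


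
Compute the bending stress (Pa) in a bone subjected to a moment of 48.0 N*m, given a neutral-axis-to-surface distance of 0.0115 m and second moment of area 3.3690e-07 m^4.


sigma = M * c / I
sigma = 48.0 * 0.0115 / 3.3690e-07
M * c = 0.5520
sigma = 1.6385e+06


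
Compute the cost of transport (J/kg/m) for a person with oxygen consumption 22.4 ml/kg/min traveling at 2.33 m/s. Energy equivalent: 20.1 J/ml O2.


Power per kg = VO2 * 20.1 / 60
Power per kg = 22.4 * 20.1 / 60 = 7.5040 W/kg
Cost = power_per_kg / speed
Cost = 7.5040 / 2.33
Cost = 3.2206


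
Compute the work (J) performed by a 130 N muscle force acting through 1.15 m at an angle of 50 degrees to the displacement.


W = F * d * cos(theta)
theta = 50 deg = 0.8727 rad
cos(theta) = 0.6428
W = 130 * 1.15 * 0.6428
W = 96.0967


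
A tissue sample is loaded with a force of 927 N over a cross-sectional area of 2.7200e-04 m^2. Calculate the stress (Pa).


stress = F / A
stress = 927 / 2.7200e-04
stress = 3.4081e+06


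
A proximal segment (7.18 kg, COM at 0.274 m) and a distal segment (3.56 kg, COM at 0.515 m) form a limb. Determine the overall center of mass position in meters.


COM = (m1*x1 + m2*x2) / (m1 + m2)
COM = (7.18*0.274 + 3.56*0.515) / (7.18 + 3.56)
Numerator = 3.8007
Denominator = 10.7400
COM = 0.3539


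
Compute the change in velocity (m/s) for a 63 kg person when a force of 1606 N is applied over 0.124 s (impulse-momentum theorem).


J = F * dt = 1606 * 0.124 = 199.1440 N*s
delta_v = J / m
delta_v = 199.1440 / 63
delta_v = 3.1610


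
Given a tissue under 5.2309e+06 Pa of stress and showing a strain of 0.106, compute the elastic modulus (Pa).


E = stress / strain
E = 5.2309e+06 / 0.106
E = 4.9348e+07


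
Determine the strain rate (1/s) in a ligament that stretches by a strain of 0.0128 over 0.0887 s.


strain_rate = delta_strain / delta_t
strain_rate = 0.0128 / 0.0887
strain_rate = 0.1443
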